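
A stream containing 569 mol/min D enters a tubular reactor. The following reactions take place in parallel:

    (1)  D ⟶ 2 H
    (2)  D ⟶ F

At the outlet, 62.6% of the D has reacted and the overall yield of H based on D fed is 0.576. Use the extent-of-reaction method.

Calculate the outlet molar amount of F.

Yield of H: 2ξ₁ / 569 = 0.576 → ξ₁ = 163.9 mol/min.
Conversion of D: 1ξ₁ + 1ξ₂ = 0.626 × 569 = 356.2 → ξ₂ = 192.3 mol/min.
Outlet amounts (n = n₀ + Σ ν·ξ):
  D: 569 − 1(163.9) − 1(192.3) = 212.8
  H: 0 + 2(163.9) = 327.7
  F: 0 + 1(192.3) = 192.3

192 mol/min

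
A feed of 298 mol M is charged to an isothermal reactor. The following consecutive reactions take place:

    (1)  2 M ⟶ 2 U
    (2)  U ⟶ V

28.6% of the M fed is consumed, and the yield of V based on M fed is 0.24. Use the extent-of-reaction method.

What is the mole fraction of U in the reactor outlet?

Conversion of M: M consumed = 2ξ₁ = 0.286 × 298 → ξ₁ = 42.61 mol.
Yield of V: 1ξ₂ / 298 = 0.24 → ξ₂ = 71.52 mol.
Outlet amounts (n = n₀ + Σ ν·ξ):
  M: 298 − 2(42.61) = 212.8
  U: 0 + 2(42.61) − 1(71.52) = 13.71
  V: 0 + 1(71.52) = 71.52
Total out = 298 mol; y_U = 13.71 / 298 = 0.046.

0.046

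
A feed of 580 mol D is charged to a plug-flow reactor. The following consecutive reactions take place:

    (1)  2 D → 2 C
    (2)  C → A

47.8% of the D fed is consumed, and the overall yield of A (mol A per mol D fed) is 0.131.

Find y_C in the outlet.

Conversion of D: D consumed = 2ξ₁ = 0.478 × 580 → ξ₁ = 138.6 mol.
Yield of A: 1ξ₂ / 580 = 0.131 → ξ₂ = 75.98 mol.
Outlet amounts (n = n₀ + Σ ν·ξ):
  D: 580 − 2(138.6) = 302.8
  C: 0 + 2(138.6) − 1(75.98) = 201.3
  A: 0 + 1(75.98) = 75.98
Total out = 580 mol; y_C = 201.3 / 580 = 0.347.

0.347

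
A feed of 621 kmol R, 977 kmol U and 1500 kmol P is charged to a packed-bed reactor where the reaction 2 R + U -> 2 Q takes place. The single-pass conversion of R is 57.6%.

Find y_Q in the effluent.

R reacted = 0.576 × 621 = 357.7 kmol; ν_R = −2, so ξ = 357.7/2 = 178.8 kmol.
Outlet amounts (n = n₀ + ν ξ):
  R: 621 − 2(178.8) = 263.3
  U: 977 − 1(178.8) = 798.2
  Q: 0 + 2(178.8) = 357.7
  P: 1500 (inert)
Total out = 2919 kmol; y_Q = 357.7 / 2919 = 0.1225.

0.123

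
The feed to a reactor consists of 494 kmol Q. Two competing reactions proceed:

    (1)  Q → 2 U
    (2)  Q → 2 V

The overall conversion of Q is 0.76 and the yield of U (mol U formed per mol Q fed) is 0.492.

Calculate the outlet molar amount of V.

Yield of U: 2ξ₁ / 494 = 0.492 → ξ₁ = 121.5 kmol.
Conversion of Q: 1ξ₁ + 1ξ₂ = 0.76 × 494 = 375.4 → ξ₂ = 253.9 kmol.
Outlet amounts (n = n₀ + Σ ν·ξ):
  Q: 494 − 1(121.5) − 1(253.9) = 118.6
  U: 0 + 2(121.5) = 243
  V: 0 + 2(253.9) = 507.8

508 kmol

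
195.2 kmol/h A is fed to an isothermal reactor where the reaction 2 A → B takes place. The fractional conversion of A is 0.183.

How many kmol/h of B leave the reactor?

A reacted = 0.183 × 195.2 = 35.72 kmol/h; ν_A = −2, so ξ = 35.72/2 = 17.86 kmol/h.
Outlet amounts (n = n₀ + ν ξ):
  A: 195.2 − 2(17.86) = 159.5
  B: 0 + 1(17.86) = 17.86

17.9 kmol/h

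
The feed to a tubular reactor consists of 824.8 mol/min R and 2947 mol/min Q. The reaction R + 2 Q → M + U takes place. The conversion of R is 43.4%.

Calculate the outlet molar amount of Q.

2230 mol/min

R reacted = 0.434 × 824.8 = 358 mol/min; ν_R = −1, so ξ = 358/1 = 358 mol/min.
Outlet amounts (n = n₀ + ν ξ):
  R: 824.8 − 1(358) = 466.8
  Q: 2947 − 2(358) = 2231
  M: 0 + 1(358) = 358
  U: 0 + 1(358) = 358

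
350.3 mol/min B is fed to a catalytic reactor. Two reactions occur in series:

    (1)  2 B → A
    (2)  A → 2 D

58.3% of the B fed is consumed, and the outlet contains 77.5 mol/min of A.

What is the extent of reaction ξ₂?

Conversion of B: B consumed = 2ξ₁ = 0.583 × 350.3 → ξ₁ = 102.1 mol/min.
A balance: n_A = 0 + 1ξ₁ − 1ξ₂ = 77.5 → ξ₂ = (1·102.1 − 77.5)/1 = 24.61 mol/min.
Outlet amounts (n = n₀ + Σ ν·ξ):
  B: 350.3 − 2(102.1) = 146.1
  A: 0 + 1(102.1) − 1(24.61) = 77.5
  D: 0 + 2(24.61) = 49.22

ξ₂ = 24.6 mol/min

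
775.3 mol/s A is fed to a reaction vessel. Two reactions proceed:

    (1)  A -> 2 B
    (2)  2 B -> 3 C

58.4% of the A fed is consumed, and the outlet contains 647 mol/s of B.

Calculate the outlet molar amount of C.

388 mol/s

Conversion of A: A consumed = 1ξ₁ = 0.584 × 775.3 → ξ₁ = 452.8 mol/s.
B balance: n_B = 0 + 2ξ₁ − 2ξ₂ = 647 → ξ₂ = (2·452.8 − 647)/2 = 129.3 mol/s.
Outlet amounts (n = n₀ + Σ ν·ξ):
  A: 775.3 − 1(452.8) = 322.5
  B: 0 + 2(452.8) − 2(129.3) = 647
  C: 0 + 3(129.3) = 387.8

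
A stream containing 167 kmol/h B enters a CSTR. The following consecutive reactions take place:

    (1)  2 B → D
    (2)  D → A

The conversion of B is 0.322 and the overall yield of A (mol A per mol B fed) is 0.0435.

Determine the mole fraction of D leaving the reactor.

0.14

Conversion of B: B consumed = 2ξ₁ = 0.322 × 167 → ξ₁ = 26.89 kmol/h.
Yield of A: 1ξ₂ / 167 = 0.0435 → ξ₂ = 7.264 kmol/h.
Outlet amounts (n = n₀ + Σ ν·ξ):
  B: 167 − 2(26.89) = 113.2
  D: 0 + 1(26.89) − 1(7.264) = 19.62
  A: 0 + 1(7.264) = 7.264
Total out = 140.1 kmol/h; y_D = 19.62 / 140.1 = 0.14.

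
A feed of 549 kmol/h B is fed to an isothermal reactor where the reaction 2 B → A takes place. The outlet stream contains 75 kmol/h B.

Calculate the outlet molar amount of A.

237 kmol/h

For B: n = n₀ − 2ξ → 75 = 549 − 2ξ, giving ξ = 237 kmol/h.
Outlet amounts (n = n₀ + ν ξ):
  B: 549 − 2(237) = 75
  A: 0 + 1(237) = 237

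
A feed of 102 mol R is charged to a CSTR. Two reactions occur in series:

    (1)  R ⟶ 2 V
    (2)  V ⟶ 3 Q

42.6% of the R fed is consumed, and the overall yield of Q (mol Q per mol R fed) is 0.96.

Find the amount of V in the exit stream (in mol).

54.3 mol

Conversion of R: R consumed = 1ξ₁ = 0.426 × 102 → ξ₁ = 43.45 mol.
Yield of Q: 3ξ₂ / 102 = 0.96 → ξ₂ = 32.64 mol.
Outlet amounts (n = n₀ + Σ ν·ξ):
  R: 102 − 1(43.45) = 58.55
  V: 0 + 2(43.45) − 1(32.64) = 54.26
  Q: 0 + 3(32.64) = 97.92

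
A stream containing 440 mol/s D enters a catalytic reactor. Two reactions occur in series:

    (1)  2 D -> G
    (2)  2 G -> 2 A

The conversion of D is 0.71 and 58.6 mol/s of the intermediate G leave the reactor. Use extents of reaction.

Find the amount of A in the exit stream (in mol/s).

Conversion of D: D consumed = 2ξ₁ = 0.71 × 440 → ξ₁ = 156.2 mol/s.
G balance: n_G = 0 + 1ξ₁ − 2ξ₂ = 58.6 → ξ₂ = (1·156.2 − 58.6)/2 = 48.8 mol/s.
Outlet amounts (n = n₀ + Σ ν·ξ):
  D: 440 − 2(156.2) = 127.6
  G: 0 + 1(156.2) − 2(48.8) = 58.6
  A: 0 + 2(48.8) = 97.6

97.6 mol/s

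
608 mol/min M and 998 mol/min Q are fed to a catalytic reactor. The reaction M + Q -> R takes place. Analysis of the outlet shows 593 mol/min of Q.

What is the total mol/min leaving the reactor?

1200 mol/min

For Q: n = n₀ − 1ξ → 593 = 998 − 1ξ, giving ξ = 405 mol/min.
Outlet amounts (n = n₀ + ν ξ):
  M: 608 − 1(405) = 203
  Q: 998 − 1(405) = 593
  R: 0 + 1(405) = 405
Total out = 203 + 593 + 405 = 1201 mol/min.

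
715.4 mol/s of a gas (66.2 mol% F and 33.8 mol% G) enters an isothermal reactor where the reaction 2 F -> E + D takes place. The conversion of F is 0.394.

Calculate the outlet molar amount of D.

93.3 mol/s

F reacted = 0.394 × 473.6 = 186.6 mol/s; ν_F = −2, so ξ = 186.6/2 = 93.3 mol/s.
Outlet amounts (n = n₀ + ν ξ):
  F: 473.6 − 2(93.3) = 287
  E: 0 + 1(93.3) = 93.3
  D: 0 + 1(93.3) = 93.3
  G: 241.8 (inert)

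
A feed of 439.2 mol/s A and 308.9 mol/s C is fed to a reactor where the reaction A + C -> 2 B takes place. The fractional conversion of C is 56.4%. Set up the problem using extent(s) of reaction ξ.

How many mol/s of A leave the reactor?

C reacted = 0.564 × 308.9 = 174.2 mol/s; ν_C = −1, so ξ = 174.2/1 = 174.2 mol/s.
Outlet amounts (n = n₀ + ν ξ):
  A: 439.2 − 1(174.2) = 265
  C: 308.9 − 1(174.2) = 134.7
  B: 0 + 2(174.2) = 348.4

265 mol/s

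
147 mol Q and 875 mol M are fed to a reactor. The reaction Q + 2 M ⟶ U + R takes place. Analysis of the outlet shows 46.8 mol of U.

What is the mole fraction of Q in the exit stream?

0.103

For U: n = n₀ + 1ξ → 46.8 = 0 + 1ξ, giving ξ = 46.8 mol.
Outlet amounts (n = n₀ + ν ξ):
  Q: 147 − 1(46.8) = 100.2
  M: 875 − 2(46.8) = 781.4
  U: 0 + 1(46.8) = 46.8
  R: 0 + 1(46.8) = 46.8
Total out = 975.2 mol; y_Q = 100.2 / 975.2 = 0.1027.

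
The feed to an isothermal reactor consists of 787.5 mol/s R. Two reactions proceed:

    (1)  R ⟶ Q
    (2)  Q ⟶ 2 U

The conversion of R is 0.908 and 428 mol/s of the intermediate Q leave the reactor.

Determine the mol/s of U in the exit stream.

Conversion of R: R consumed = 1ξ₁ = 0.908 × 787.5 → ξ₁ = 715.1 mol/s.
Q balance: n_Q = 0 + 1ξ₁ − 1ξ₂ = 428 → ξ₂ = (1·715.1 − 428)/1 = 287.1 mol/s.
Outlet amounts (n = n₀ + Σ ν·ξ):
  R: 787.5 − 1(715.1) = 72.45
  Q: 0 + 1(715.1) − 1(287.1) = 428
  U: 0 + 2(287.1) = 574.1

574 mol/s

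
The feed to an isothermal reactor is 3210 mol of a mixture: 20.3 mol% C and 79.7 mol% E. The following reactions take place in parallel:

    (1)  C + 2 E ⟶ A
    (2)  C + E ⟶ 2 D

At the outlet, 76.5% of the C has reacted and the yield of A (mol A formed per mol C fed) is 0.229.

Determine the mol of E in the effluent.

1910 mol

Yield of A: 1ξ₁ / 651.6 = 0.229 → ξ₁ = 149.2 mol.
Conversion of C: 1ξ₁ + 1ξ₂ = 0.765 × 651.6 = 498.5 → ξ₂ = 349.3 mol.
Outlet amounts (n = n₀ + Σ ν·ξ):
  C: 651.6 − 1(149.2) − 1(349.3) = 153.1
  E: 2558 − 2(149.2) − 1(349.3) = 1911
  A: 0 + 1(149.2) = 149.2
  D: 0 + 2(349.3) = 698.5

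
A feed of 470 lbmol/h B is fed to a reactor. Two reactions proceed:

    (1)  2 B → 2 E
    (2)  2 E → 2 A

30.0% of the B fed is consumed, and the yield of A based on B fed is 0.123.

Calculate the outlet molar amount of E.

Conversion of B: B consumed = 2ξ₁ = 0.3 × 470 → ξ₁ = 70.5 lbmol/h.
Yield of A: 2ξ₂ / 470 = 0.123 → ξ₂ = 28.91 lbmol/h.
Outlet amounts (n = n₀ + Σ ν·ξ):
  B: 470 − 2(70.5) = 329
  E: 0 + 2(70.5) − 2(28.91) = 83.19
  A: 0 + 2(28.91) = 57.81

83.2 lbmol/h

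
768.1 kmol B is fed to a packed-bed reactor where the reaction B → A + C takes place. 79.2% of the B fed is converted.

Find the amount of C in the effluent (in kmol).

B reacted = 0.792 × 768.1 = 608.3 kmol; ν_B = −1, so ξ = 608.3/1 = 608.3 kmol.
Outlet amounts (n = n₀ + ν ξ):
  B: 768.1 − 1(608.3) = 159.8
  A: 0 + 1(608.3) = 608.3
  C: 0 + 1(608.3) = 608.3

608 kmol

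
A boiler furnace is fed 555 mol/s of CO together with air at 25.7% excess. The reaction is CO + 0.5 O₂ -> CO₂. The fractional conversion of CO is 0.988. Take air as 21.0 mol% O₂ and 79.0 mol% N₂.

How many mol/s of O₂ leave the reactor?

74.6 mol/s

Stoichiometric O₂ = 0.5 × 555 = 277.5 mol/s; O₂ fed = 277.5 × 1.257 = 348.8 mol/s.
N₂ fed = 348.8 × 79/21 = 1312 mol/s.
Fuel reacted = 0.988 × 555 → ξ = 548.3 mol/s.
Outlet (n = n₀ + ν ξ):
  CO: 555 − 1(548.3) = 6.66
  O₂: 348.8 − 0.5(548.3) = 74.65
  N₂: 1312 (inert)
  CO₂: 0 + 1(548.3) = 548.3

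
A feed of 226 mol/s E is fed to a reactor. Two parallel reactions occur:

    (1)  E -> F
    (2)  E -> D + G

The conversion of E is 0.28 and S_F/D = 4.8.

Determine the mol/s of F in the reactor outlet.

Conversion of E: E consumed = 0.28 × 226 = 63.28 mol/s = 1ξ₁ + 1ξ₂.
Selectivity: 1ξ₁ / (1ξ₂) = 4.8 → ξ₁ = 4.8 ξ₂.
Substitute: (1·4.8 + 1) ξ₂ = 63.28 → ξ₂ = 10.91 mol/s, ξ₁ = 52.37 mol/s.
Outlet amounts (n = n₀ + Σ ν·ξ):
  E: 226 − 1(52.37) − 1(10.91) = 162.7
  F: 0 + 1(52.37) = 52.37
  D: 0 + 1(10.91) = 10.91
  G: 0 + 1(10.91) = 10.91

52.4 mol/s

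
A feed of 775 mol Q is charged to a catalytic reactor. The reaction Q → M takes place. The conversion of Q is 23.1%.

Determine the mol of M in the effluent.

179 mol

Q reacted = 0.231 × 775 = 179 mol; ν_Q = −1, so ξ = 179/1 = 179 mol.
Outlet amounts (n = n₀ + ν ξ):
  Q: 775 − 1(179) = 596
  M: 0 + 1(179) = 179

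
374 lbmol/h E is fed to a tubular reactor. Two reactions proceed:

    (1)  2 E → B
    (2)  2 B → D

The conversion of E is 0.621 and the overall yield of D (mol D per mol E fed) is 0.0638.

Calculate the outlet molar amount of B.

68.4 lbmol/h

Conversion of E: E consumed = 2ξ₁ = 0.621 × 374 → ξ₁ = 116.1 lbmol/h.
Yield of D: 1ξ₂ / 374 = 0.0638 → ξ₂ = 23.86 lbmol/h.
Outlet amounts (n = n₀ + Σ ν·ξ):
  E: 374 − 2(116.1) = 141.7
  B: 0 + 1(116.1) − 2(23.86) = 68.4
  D: 0 + 1(23.86) = 23.86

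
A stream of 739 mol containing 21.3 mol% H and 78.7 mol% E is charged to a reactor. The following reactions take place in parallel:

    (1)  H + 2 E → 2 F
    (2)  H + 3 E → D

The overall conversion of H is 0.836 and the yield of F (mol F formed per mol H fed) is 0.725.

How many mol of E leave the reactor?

Yield of F: 2ξ₁ / 157.4 = 0.725 → ξ₁ = 57.06 mol.
Conversion of H: 1ξ₁ + 1ξ₂ = 0.836 × 157.4 = 131.6 → ξ₂ = 74.53 mol.
Outlet amounts (n = n₀ + Σ ν·ξ):
  H: 157.4 − 1(57.06) − 1(74.53) = 25.81
  E: 581.6 − 2(57.06) − 3(74.53) = 243.9
  F: 0 + 2(57.06) = 114.1
  D: 0 + 1(74.53) = 74.53

244 mol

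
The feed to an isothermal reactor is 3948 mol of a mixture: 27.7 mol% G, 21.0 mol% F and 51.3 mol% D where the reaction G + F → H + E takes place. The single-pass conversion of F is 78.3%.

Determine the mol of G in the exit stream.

F reacted = 0.783 × 829.1 = 649.2 mol; ν_F = −1, so ξ = 649.2/1 = 649.2 mol.
Outlet amounts (n = n₀ + ν ξ):
  G: 1094 − 1(649.2) = 444.4
  F: 829.1 − 1(649.2) = 179.9
  H: 0 + 1(649.2) = 649.2
  E: 0 + 1(649.2) = 649.2
  D: 2025 (inert)

444 mol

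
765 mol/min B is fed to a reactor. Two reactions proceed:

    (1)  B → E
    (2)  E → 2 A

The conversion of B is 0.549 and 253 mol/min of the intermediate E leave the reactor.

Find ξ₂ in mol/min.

ξ₂ = 167 mol/min

Conversion of B: B consumed = 1ξ₁ = 0.549 × 765 → ξ₁ = 420 mol/min.
E balance: n_E = 0 + 1ξ₁ − 1ξ₂ = 253 → ξ₂ = (1·420 − 253)/1 = 167 mol/min.
Outlet amounts (n = n₀ + Σ ν·ξ):
  B: 765 − 1(420) = 345
  E: 0 + 1(420) − 1(167) = 253
  A: 0 + 2(167) = 334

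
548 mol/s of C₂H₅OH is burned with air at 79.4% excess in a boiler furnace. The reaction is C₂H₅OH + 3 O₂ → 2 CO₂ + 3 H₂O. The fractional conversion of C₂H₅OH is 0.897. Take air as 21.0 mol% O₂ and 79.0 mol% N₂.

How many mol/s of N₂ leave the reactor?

11100 mol/s

Stoichiometric O₂ = 3 × 548 = 1644 mol/s; O₂ fed = 1644 × 1.794 = 2949 mol/s.
N₂ fed = 2949 × 79/21 = 11100 mol/s.
Fuel reacted = 0.897 × 548 → ξ = 491.6 mol/s.
Outlet (n = n₀ + ν ξ):
  C₂H₅OH: 548 − 1(491.6) = 56.44
  O₂: 2949 − 3(491.6) = 1475
  N₂: 11100 (inert)
  CO₂: 0 + 2(491.6) = 983.1
  H₂O: 0 + 3(491.6) = 1475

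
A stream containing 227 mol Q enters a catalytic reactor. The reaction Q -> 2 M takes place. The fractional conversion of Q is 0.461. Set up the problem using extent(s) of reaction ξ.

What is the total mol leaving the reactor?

332 mol

Q reacted = 0.461 × 227 = 104.6 mol; ν_Q = −1, so ξ = 104.6/1 = 104.6 mol.
Outlet amounts (n = n₀ + ν ξ):
  Q: 227 − 1(104.6) = 122.4
  M: 0 + 2(104.6) = 209.3
Total out = 122.4 + 209.3 = 331.6 mol.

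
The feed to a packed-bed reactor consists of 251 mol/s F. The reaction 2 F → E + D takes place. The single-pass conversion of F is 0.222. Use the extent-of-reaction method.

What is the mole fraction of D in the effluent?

F reacted = 0.222 × 251 = 55.72 mol/s; ν_F = −2, so ξ = 55.72/2 = 27.86 mol/s.
Outlet amounts (n = n₀ + ν ξ):
  F: 251 − 2(27.86) = 195.3
  E: 0 + 1(27.86) = 27.86
  D: 0 + 1(27.86) = 27.86
Total out = 251 mol/s; y_D = 27.86 / 251 = 0.111.

0.111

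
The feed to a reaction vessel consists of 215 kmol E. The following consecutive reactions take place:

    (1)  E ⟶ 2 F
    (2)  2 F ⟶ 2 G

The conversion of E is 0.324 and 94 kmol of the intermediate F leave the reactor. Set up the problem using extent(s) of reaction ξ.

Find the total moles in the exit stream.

Conversion of E: E consumed = 1ξ₁ = 0.324 × 215 → ξ₁ = 69.66 kmol.
F balance: n_F = 0 + 2ξ₁ − 2ξ₂ = 94 → ξ₂ = (2·69.66 − 94)/2 = 22.66 kmol.
Outlet amounts (n = n₀ + Σ ν·ξ):
  E: 215 − 1(69.66) = 145.3
  F: 0 + 2(69.66) − 2(22.66) = 94
  G: 0 + 2(22.66) = 45.32
Total out = 145.3 + 94 + 45.32 = 284.7 kmol.

285 kmol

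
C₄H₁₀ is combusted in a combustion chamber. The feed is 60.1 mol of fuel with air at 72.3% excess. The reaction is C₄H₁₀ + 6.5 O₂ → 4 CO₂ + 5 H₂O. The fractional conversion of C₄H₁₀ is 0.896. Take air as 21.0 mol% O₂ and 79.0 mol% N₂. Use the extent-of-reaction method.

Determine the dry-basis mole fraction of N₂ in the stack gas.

0.823

Stoichiometric O₂ = 6.5 × 60.1 = 390.7 mol; O₂ fed = 390.7 × 1.723 = 673.1 mol.
N₂ fed = 673.1 × 79/21 = 2532 mol.
Fuel reacted = 0.896 × 60.1 → ξ = 53.85 mol.
Outlet (n = n₀ + ν ξ):
  C₄H₁₀: 60.1 − 1(53.85) = 6.25
  O₂: 673.1 − 6.5(53.85) = 323.1
  N₂: 2532 (inert)
  CO₂: 0 + 4(53.85) = 215.4
  H₂O: 0 + 5(53.85) = 269.2
Dry total = 3077 mol; y_N₂ (dry) = 2532 / 3077 = 0.823.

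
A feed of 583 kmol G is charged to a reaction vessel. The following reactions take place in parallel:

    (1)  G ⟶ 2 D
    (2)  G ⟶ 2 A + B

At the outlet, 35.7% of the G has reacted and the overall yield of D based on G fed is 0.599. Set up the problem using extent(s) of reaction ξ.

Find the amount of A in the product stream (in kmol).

Yield of D: 2ξ₁ / 583 = 0.599 → ξ₁ = 174.6 kmol.
Conversion of G: 1ξ₁ + 1ξ₂ = 0.357 × 583 = 208.1 → ξ₂ = 33.52 kmol.
Outlet amounts (n = n₀ + Σ ν·ξ):
  G: 583 − 1(174.6) − 1(33.52) = 374.9
  D: 0 + 2(174.6) = 349.2
  A: 0 + 2(33.52) = 67.05
  B: 0 + 1(33.52) = 33.52

67 kmol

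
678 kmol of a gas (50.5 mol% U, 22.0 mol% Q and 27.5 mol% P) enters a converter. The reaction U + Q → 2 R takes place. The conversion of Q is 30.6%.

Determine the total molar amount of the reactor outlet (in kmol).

Q reacted = 0.306 × 149.2 = 45.64 kmol; ν_Q = −1, so ξ = 45.64/1 = 45.64 kmol.
Outlet amounts (n = n₀ + ν ξ):
  U: 342.4 − 1(45.64) = 296.7
  Q: 149.2 − 1(45.64) = 103.5
  R: 0 + 2(45.64) = 91.29
  P: 186.4 (inert)
Total out = 296.7 + 103.5 + 91.29 + 186.4 = 678 kmol.

678 kmol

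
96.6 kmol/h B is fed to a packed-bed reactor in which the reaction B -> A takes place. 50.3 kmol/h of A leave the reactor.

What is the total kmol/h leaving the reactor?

For A: n = n₀ + 1ξ → 50.3 = 0 + 1ξ, giving ξ = 50.3 kmol/h.
Outlet amounts (n = n₀ + ν ξ):
  B: 96.6 − 1(50.3) = 46.3
  A: 0 + 1(50.3) = 50.3
Total out = 46.3 + 50.3 = 96.6 kmol/h.

96.6 kmol/h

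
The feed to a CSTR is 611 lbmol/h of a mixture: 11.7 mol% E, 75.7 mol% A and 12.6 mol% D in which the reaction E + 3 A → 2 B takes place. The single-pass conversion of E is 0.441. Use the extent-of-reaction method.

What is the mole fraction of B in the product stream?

E reacted = 0.441 × 71.49 = 31.53 lbmol/h; ν_E = −1, so ξ = 31.53/1 = 31.53 lbmol/h.
Outlet amounts (n = n₀ + ν ξ):
  E: 71.49 − 1(31.53) = 39.96
  A: 462.5 − 3(31.53) = 367.9
  B: 0 + 2(31.53) = 63.05
  D: 76.99 (inert)
Total out = 547.9 lbmol/h; y_B = 63.05 / 547.9 = 0.1151.

0.115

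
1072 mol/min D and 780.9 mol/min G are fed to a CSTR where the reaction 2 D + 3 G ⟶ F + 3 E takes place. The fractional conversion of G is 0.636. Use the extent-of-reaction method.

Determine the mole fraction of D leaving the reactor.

0.439

G reacted = 0.636 × 780.9 = 496.7 mol/min; ν_G = −3, so ξ = 496.7/3 = 165.6 mol/min.
Outlet amounts (n = n₀ + ν ξ):
  D: 1072 − 2(165.6) = 740.9
  G: 780.9 − 3(165.6) = 284.2
  F: 0 + 1(165.6) = 165.6
  E: 0 + 3(165.6) = 496.7
Total out = 1687 mol/min; y_D = 740.9 / 1687 = 0.4391.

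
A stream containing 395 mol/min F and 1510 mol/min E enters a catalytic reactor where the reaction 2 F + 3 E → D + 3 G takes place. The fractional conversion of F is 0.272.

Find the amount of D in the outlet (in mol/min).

53.7 mol/min

F reacted = 0.272 × 395 = 107.4 mol/min; ν_F = −2, so ξ = 107.4/2 = 53.72 mol/min.
Outlet amounts (n = n₀ + ν ξ):
  F: 395 − 2(53.72) = 287.6
  E: 1510 − 3(53.72) = 1349
  D: 0 + 1(53.72) = 53.72
  G: 0 + 3(53.72) = 161.2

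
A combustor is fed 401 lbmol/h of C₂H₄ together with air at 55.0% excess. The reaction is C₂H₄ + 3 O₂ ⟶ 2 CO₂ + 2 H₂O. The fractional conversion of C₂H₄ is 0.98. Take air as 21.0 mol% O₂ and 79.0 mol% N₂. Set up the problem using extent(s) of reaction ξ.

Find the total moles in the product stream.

Stoichiometric O₂ = 3 × 401 = 1203 lbmol/h; O₂ fed = 1203 × 1.550 = 1865 lbmol/h.
N₂ fed = 1865 × 79/21 = 7015 lbmol/h.
Fuel reacted = 0.98 × 401 → ξ = 393 lbmol/h.
Outlet (n = n₀ + ν ξ):
  C₂H₄: 401 − 1(393) = 8.02
  O₂: 1865 − 3(393) = 685.7
  N₂: 7015 (inert)
  CO₂: 0 + 2(393) = 786
  H₂O: 0 + 2(393) = 786
Total out = 8.02 + 685.7 + 7015 + 786 + 786 = 9280 lbmol/h.

9280 lbmol/h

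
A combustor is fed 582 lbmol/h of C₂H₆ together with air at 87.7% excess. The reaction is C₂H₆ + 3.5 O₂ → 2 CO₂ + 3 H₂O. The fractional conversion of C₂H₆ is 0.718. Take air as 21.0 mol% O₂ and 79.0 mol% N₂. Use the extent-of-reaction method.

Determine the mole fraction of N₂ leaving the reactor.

Stoichiometric O₂ = 3.5 × 582 = 2037 lbmol/h; O₂ fed = 2037 × 1.877 = 3823 lbmol/h.
N₂ fed = 3823 × 79/21 = 14380 lbmol/h.
Fuel reacted = 0.718 × 582 → ξ = 417.9 lbmol/h.
Outlet (n = n₀ + ν ξ):
  C₂H₆: 582 − 1(417.9) = 164.1
  O₂: 3823 − 3.5(417.9) = 2361
  N₂: 14380 (inert)
  CO₂: 0 + 2(417.9) = 835.8
  H₂O: 0 + 3(417.9) = 1254
Total out = 19000 lbmol/h; y_N₂ = 14380 / 19000 = 0.7571.

0.757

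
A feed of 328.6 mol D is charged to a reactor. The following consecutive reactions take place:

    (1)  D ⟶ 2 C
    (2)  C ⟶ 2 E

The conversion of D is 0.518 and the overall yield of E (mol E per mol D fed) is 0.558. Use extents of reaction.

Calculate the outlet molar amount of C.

249 mol

Conversion of D: D consumed = 1ξ₁ = 0.518 × 328.6 → ξ₁ = 170.2 mol.
Yield of E: 2ξ₂ / 328.6 = 0.558 → ξ₂ = 91.68 mol.
Outlet amounts (n = n₀ + Σ ν·ξ):
  D: 328.6 − 1(170.2) = 158.4
  C: 0 + 2(170.2) − 1(91.68) = 248.8
  E: 0 + 2(91.68) = 183.4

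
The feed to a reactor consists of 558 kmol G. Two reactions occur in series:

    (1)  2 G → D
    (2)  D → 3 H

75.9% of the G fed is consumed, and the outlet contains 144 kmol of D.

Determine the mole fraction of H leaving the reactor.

0.422

Conversion of G: G consumed = 2ξ₁ = 0.759 × 558 → ξ₁ = 211.8 kmol.
D balance: n_D = 0 + 1ξ₁ − 1ξ₂ = 144 → ξ₂ = (1·211.8 − 144)/1 = 67.76 kmol.
Outlet amounts (n = n₀ + Σ ν·ξ):
  G: 558 − 2(211.8) = 134.5
  D: 0 + 1(211.8) − 1(67.76) = 144
  H: 0 + 3(67.76) = 203.3
Total out = 481.8 kmol; y_H = 203.3 / 481.8 = 0.422.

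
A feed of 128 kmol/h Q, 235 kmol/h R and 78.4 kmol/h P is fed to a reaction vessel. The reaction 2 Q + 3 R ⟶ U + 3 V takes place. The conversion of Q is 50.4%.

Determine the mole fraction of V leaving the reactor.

Q reacted = 0.504 × 128 = 64.51 kmol/h; ν_Q = −2, so ξ = 64.51/2 = 32.26 kmol/h.
Outlet amounts (n = n₀ + ν ξ):
  Q: 128 − 2(32.26) = 63.49
  R: 235 − 3(32.26) = 138.2
  U: 0 + 1(32.26) = 32.26
  V: 0 + 3(32.26) = 96.77
  P: 78.4 (inert)
Total out = 409.1 kmol/h; y_V = 96.77 / 409.1 = 0.2365.

0.237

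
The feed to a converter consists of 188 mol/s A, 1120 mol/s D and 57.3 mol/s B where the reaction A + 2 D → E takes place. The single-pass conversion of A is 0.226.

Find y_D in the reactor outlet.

A reacted = 0.226 × 188 = 42.49 mol/s; ν_A = −1, so ξ = 42.49/1 = 42.49 mol/s.
Outlet amounts (n = n₀ + ν ξ):
  A: 188 − 1(42.49) = 145.5
  D: 1120 − 2(42.49) = 1035
  E: 0 + 1(42.49) = 42.49
  B: 57.3 (inert)
Total out = 1280 mol/s; y_D = 1035 / 1280 = 0.8084.

0.808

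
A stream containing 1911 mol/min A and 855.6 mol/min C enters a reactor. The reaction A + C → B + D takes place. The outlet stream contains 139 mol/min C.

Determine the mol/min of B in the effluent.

717 mol/min

For C: n = n₀ − 1ξ → 139 = 855.6 − 1ξ, giving ξ = 716.6 mol/min.
Outlet amounts (n = n₀ + ν ξ):
  A: 1911 − 1(716.6) = 1194
  C: 855.6 − 1(716.6) = 139
  B: 0 + 1(716.6) = 716.6
  D: 0 + 1(716.6) = 716.6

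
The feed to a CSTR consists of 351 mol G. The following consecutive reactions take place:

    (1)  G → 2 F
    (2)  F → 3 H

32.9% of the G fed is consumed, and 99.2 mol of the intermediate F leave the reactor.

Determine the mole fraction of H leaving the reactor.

Conversion of G: G consumed = 1ξ₁ = 0.329 × 351 → ξ₁ = 115.5 mol.
F balance: n_F = 0 + 2ξ₁ − 1ξ₂ = 99.2 → ξ₂ = (2·115.5 − 99.2)/1 = 131.8 mol.
Outlet amounts (n = n₀ + Σ ν·ξ):
  G: 351 − 1(115.5) = 235.5
  F: 0 + 2(115.5) − 1(131.8) = 99.2
  H: 0 + 3(131.8) = 395.3
Total out = 730 mol; y_H = 395.3 / 730 = 0.5415.

0.541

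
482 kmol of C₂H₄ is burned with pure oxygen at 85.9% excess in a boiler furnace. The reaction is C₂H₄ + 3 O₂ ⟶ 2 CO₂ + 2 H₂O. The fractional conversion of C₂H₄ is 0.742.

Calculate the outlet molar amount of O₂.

1620 kmol

Stoichiometric O₂ = 3 × 482 = 1446 kmol; O₂ fed = 1446 × 1.859 = 2688 kmol.
Fuel reacted = 0.742 × 482 → ξ = 357.6 kmol.
Outlet (n = n₀ + ν ξ):
  C₂H₄: 482 − 1(357.6) = 124.4
  O₂: 2688 − 3(357.6) = 1615
  CO₂: 0 + 2(357.6) = 715.3
  H₂O: 0 + 2(357.6) = 715.3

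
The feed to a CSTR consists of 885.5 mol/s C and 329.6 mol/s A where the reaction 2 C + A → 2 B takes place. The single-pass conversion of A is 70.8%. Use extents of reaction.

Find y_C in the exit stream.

0.427

A reacted = 0.708 × 329.6 = 233.4 mol/s; ν_A = −1, so ξ = 233.4/1 = 233.4 mol/s.
Outlet amounts (n = n₀ + ν ξ):
  C: 885.5 − 2(233.4) = 418.8
  A: 329.6 − 1(233.4) = 96.24
  B: 0 + 2(233.4) = 466.7
Total out = 981.7 mol/s; y_C = 418.8 / 981.7 = 0.4266.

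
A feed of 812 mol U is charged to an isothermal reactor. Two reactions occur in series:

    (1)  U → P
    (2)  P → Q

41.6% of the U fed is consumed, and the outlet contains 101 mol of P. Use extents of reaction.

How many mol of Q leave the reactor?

Conversion of U: U consumed = 1ξ₁ = 0.416 × 812 → ξ₁ = 337.8 mol.
P balance: n_P = 0 + 1ξ₁ − 1ξ₂ = 101 → ξ₂ = (1·337.8 − 101)/1 = 236.8 mol.
Outlet amounts (n = n₀ + Σ ν·ξ):
  U: 812 − 1(337.8) = 474.2
  P: 0 + 1(337.8) − 1(236.8) = 101
  Q: 0 + 1(236.8) = 236.8

237 mol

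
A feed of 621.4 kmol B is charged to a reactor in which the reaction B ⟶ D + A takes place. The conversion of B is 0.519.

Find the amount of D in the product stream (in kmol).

323 kmol

B reacted = 0.519 × 621.4 = 322.5 kmol; ν_B = −1, so ξ = 322.5/1 = 322.5 kmol.
Outlet amounts (n = n₀ + ν ξ):
  B: 621.4 − 1(322.5) = 298.9
  D: 0 + 1(322.5) = 322.5
  A: 0 + 1(322.5) = 322.5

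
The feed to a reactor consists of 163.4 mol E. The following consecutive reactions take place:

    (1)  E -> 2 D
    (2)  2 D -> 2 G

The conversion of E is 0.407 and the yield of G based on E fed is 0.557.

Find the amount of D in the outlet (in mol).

42 mol

Conversion of E: E consumed = 1ξ₁ = 0.407 × 163.4 → ξ₁ = 66.5 mol.
Yield of G: 2ξ₂ / 163.4 = 0.557 → ξ₂ = 45.51 mol.
Outlet amounts (n = n₀ + Σ ν·ξ):
  E: 163.4 − 1(66.5) = 96.9
  D: 0 + 2(66.5) − 2(45.51) = 41.99
  G: 0 + 2(45.51) = 91.01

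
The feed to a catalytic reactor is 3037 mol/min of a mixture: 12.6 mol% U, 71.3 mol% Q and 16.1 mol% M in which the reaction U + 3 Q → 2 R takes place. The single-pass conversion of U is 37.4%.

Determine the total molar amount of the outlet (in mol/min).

2750 mol/min

U reacted = 0.374 × 382.7 = 143.1 mol/min; ν_U = −1, so ξ = 143.1/1 = 143.1 mol/min.
Outlet amounts (n = n₀ + ν ξ):
  U: 382.7 − 1(143.1) = 239.5
  Q: 2165 − 3(143.1) = 1736
  R: 0 + 2(143.1) = 286.2
  M: 489 (inert)
Total out = 239.5 + 1736 + 286.2 + 489 = 2751 mol/min.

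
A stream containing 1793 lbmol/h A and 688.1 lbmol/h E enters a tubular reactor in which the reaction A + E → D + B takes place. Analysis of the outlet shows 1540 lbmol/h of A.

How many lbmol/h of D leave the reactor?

253 lbmol/h

For A: n = n₀ − 1ξ → 1540 = 1793 − 1ξ, giving ξ = 253 lbmol/h.
Outlet amounts (n = n₀ + ν ξ):
  A: 1793 − 1(253) = 1540
  E: 688.1 − 1(253) = 435.1
  D: 0 + 1(253) = 253
  B: 0 + 1(253) = 253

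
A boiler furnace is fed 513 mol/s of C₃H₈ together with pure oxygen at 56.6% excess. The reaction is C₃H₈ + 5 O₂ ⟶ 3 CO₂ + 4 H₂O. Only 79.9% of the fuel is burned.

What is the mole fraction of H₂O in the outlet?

0.332

Stoichiometric O₂ = 5 × 513 = 2565 mol/s; O₂ fed = 2565 × 1.566 = 4017 mol/s.
Fuel reacted = 0.799 × 513 → ξ = 409.9 mol/s.
Outlet (n = n₀ + ν ξ):
  C₃H₈: 513 − 1(409.9) = 103.1
  O₂: 4017 − 5(409.9) = 1967
  CO₂: 0 + 3(409.9) = 1230
  H₂O: 0 + 4(409.9) = 1640
Total out = 4940 mol/s; y_H₂O = 1640 / 4940 = 0.3319.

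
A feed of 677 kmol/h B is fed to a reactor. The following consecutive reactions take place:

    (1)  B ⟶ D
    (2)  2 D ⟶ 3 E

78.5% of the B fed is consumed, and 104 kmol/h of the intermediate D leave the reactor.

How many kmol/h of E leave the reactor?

Conversion of B: B consumed = 1ξ₁ = 0.785 × 677 → ξ₁ = 531.4 kmol/h.
D balance: n_D = 0 + 1ξ₁ − 2ξ₂ = 104 → ξ₂ = (1·531.4 − 104)/2 = 213.7 kmol/h.
Outlet amounts (n = n₀ + Σ ν·ξ):
  B: 677 − 1(531.4) = 145.6
  D: 0 + 1(531.4) − 2(213.7) = 104
  E: 0 + 3(213.7) = 641.2

641 kmol/h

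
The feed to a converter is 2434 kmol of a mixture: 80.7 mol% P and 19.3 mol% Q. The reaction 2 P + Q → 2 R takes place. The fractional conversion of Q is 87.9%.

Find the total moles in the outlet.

Q reacted = 0.879 × 469.8 = 412.9 kmol; ν_Q = −1, so ξ = 412.9/1 = 412.9 kmol.
Outlet amounts (n = n₀ + ν ξ):
  P: 1964 − 2(412.9) = 1138
  Q: 469.8 − 1(412.9) = 56.84
  R: 0 + 2(412.9) = 825.8
Total out = 1138 + 56.84 + 825.8 = 2021 kmol.

2020 kmol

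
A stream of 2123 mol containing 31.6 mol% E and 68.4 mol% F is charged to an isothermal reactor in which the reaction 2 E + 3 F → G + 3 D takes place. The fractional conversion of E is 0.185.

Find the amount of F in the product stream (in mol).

E reacted = 0.185 × 670.9 = 124.1 mol; ν_E = −2, so ξ = 124.1/2 = 62.06 mol.
Outlet amounts (n = n₀ + ν ξ):
  E: 670.9 − 2(62.06) = 546.8
  F: 1452 − 3(62.06) = 1266
  G: 0 + 1(62.06) = 62.06
  D: 0 + 3(62.06) = 186.2

1270 mol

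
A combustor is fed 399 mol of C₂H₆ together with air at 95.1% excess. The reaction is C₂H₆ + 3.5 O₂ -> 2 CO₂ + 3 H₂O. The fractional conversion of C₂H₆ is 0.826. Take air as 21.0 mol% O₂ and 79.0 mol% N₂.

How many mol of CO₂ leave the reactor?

Stoichiometric O₂ = 3.5 × 399 = 1396 mol; O₂ fed = 1396 × 1.951 = 2725 mol.
N₂ fed = 2725 × 79/21 = 10250 mol.
Fuel reacted = 0.826 × 399 → ξ = 329.6 mol.
Outlet (n = n₀ + ν ξ):
  C₂H₆: 399 − 1(329.6) = 69.43
  O₂: 2725 − 3.5(329.6) = 1571
  N₂: 10250 (inert)
  CO₂: 0 + 2(329.6) = 659.1
  H₂O: 0 + 3(329.6) = 988.7

659 mol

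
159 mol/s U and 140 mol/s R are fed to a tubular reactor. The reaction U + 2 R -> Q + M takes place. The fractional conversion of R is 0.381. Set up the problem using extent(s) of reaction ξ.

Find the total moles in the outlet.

R reacted = 0.381 × 140 = 53.34 mol/s; ν_R = −2, so ξ = 53.34/2 = 26.67 mol/s.
Outlet amounts (n = n₀ + ν ξ):
  U: 159 − 1(26.67) = 132.3
  R: 140 − 2(26.67) = 86.66
  Q: 0 + 1(26.67) = 26.67
  M: 0 + 1(26.67) = 26.67
Total out = 132.3 + 86.66 + 26.67 + 26.67 = 272.3 mol/s.

272 mol/s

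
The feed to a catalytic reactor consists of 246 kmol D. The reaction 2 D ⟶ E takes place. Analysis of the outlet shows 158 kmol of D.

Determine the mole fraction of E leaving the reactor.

0.218

For D: n = n₀ − 2ξ → 158 = 246 − 2ξ, giving ξ = 44 kmol.
Outlet amounts (n = n₀ + ν ξ):
  D: 246 − 2(44) = 158
  E: 0 + 1(44) = 44
Total out = 202 kmol; y_E = 44 / 202 = 0.2178.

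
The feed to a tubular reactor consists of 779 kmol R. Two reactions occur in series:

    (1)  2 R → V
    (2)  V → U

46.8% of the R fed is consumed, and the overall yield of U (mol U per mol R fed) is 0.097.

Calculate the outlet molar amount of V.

107 kmol

Conversion of R: R consumed = 2ξ₁ = 0.468 × 779 → ξ₁ = 182.3 kmol.
Yield of U: 1ξ₂ / 779 = 0.097 → ξ₂ = 75.56 kmol.
Outlet amounts (n = n₀ + Σ ν·ξ):
  R: 779 − 2(182.3) = 414.4
  V: 0 + 1(182.3) − 1(75.56) = 106.7
  U: 0 + 1(75.56) = 75.56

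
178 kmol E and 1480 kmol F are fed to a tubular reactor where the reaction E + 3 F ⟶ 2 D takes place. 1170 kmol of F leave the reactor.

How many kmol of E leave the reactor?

74.7 kmol

For F: n = n₀ − 3ξ → 1170 = 1480 − 3ξ, giving ξ = 103.3 kmol.
Outlet amounts (n = n₀ + ν ξ):
  E: 178 − 1(103.3) = 74.67
  F: 1480 − 3(103.3) = 1170
  D: 0 + 2(103.3) = 206.7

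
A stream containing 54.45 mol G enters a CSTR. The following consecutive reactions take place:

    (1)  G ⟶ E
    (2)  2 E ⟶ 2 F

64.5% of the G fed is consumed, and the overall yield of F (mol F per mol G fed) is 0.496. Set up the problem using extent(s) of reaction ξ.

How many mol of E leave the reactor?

8.11 mol

Conversion of G: G consumed = 1ξ₁ = 0.645 × 54.45 → ξ₁ = 35.12 mol.
Yield of F: 2ξ₂ / 54.45 = 0.496 → ξ₂ = 13.5 mol.
Outlet amounts (n = n₀ + Σ ν·ξ):
  G: 54.45 − 1(35.12) = 19.33
  E: 0 + 1(35.12) − 2(13.5) = 8.113
  F: 0 + 2(13.5) = 27.01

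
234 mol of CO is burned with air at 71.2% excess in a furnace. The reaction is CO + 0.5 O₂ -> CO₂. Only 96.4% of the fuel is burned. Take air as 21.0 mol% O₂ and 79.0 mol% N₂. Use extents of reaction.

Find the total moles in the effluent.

Stoichiometric O₂ = 0.5 × 234 = 117 mol; O₂ fed = 117 × 1.712 = 200.3 mol.
N₂ fed = 200.3 × 79/21 = 753.5 mol.
Fuel reacted = 0.964 × 234 → ξ = 225.6 mol.
Outlet (n = n₀ + ν ξ):
  CO: 234 − 1(225.6) = 8.424
  O₂: 200.3 − 0.5(225.6) = 87.52
  N₂: 753.5 (inert)
  CO₂: 0 + 1(225.6) = 225.6
Total out = 8.424 + 87.52 + 753.5 + 225.6 = 1075 mol.

1080 mol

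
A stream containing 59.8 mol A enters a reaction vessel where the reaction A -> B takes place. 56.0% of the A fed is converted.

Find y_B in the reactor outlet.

A reacted = 0.56 × 59.8 = 33.49 mol; ν_A = −1, so ξ = 33.49/1 = 33.49 mol.
Outlet amounts (n = n₀ + ν ξ):
  A: 59.8 − 1(33.49) = 26.31
  B: 0 + 1(33.49) = 33.49
Total out = 59.8 mol; y_B = 33.49 / 59.8 = 0.56.

0.56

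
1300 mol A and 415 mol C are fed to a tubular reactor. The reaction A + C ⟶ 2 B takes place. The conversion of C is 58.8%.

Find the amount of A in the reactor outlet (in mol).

1060 mol

C reacted = 0.588 × 415 = 244 mol; ν_C = −1, so ξ = 244/1 = 244 mol.
Outlet amounts (n = n₀ + ν ξ):
  A: 1300 − 1(244) = 1056
  C: 415 − 1(244) = 171
  B: 0 + 2(244) = 488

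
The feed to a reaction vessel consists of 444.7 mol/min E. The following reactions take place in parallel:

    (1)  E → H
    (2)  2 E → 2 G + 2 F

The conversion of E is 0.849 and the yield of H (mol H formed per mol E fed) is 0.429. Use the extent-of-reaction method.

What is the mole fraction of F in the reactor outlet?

Yield of H: 1ξ₁ / 444.7 = 0.429 → ξ₁ = 190.8 mol/min.
Conversion of E: 1ξ₁ + 2ξ₂ = 0.849 × 444.7 = 377.6 → ξ₂ = 93.39 mol/min.
Outlet amounts (n = n₀ + Σ ν·ξ):
  E: 444.7 − 1(190.8) − 2(93.39) = 67.15
  H: 0 + 1(190.8) = 190.8
  G: 0 + 2(93.39) = 186.8
  F: 0 + 2(93.39) = 186.8
Total out = 631.5 mol/min; y_F = 186.8 / 631.5 = 0.2958.

0.296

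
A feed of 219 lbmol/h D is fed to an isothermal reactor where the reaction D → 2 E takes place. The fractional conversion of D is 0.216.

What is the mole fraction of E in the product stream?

0.355

D reacted = 0.216 × 219 = 47.3 lbmol/h; ν_D = −1, so ξ = 47.3/1 = 47.3 lbmol/h.
Outlet amounts (n = n₀ + ν ξ):
  D: 219 − 1(47.3) = 171.7
  E: 0 + 2(47.3) = 94.61
Total out = 266.3 lbmol/h; y_E = 94.61 / 266.3 = 0.3553.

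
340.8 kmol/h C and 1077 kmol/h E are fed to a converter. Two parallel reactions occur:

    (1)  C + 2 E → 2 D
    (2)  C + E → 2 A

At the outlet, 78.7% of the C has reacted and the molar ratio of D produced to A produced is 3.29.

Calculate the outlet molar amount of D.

Conversion of C: C consumed = 0.787 × 340.8 = 268.2 kmol/h = 1ξ₁ + 1ξ₂.
Selectivity: 2ξ₁ / (2ξ₂) = 3.29 → ξ₁ = 3.29 ξ₂.
Substitute: (1·3.29 + 1) ξ₂ = 268.2 → ξ₂ = 62.52 kmol/h, ξ₁ = 205.7 kmol/h.
Outlet amounts (n = n₀ + Σ ν·ξ):
  C: 340.8 − 1(205.7) − 1(62.52) = 72.59
  E: 1077 − 2(205.7) − 1(62.52) = 603.1
  D: 0 + 2(205.7) = 411.4
  A: 0 + 2(62.52) = 125

411 kmol/h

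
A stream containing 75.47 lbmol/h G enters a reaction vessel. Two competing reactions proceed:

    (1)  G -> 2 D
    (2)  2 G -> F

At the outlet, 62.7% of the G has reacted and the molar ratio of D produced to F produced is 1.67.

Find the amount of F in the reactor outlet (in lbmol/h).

Conversion of G: G consumed = 0.627 × 75.47 = 47.32 lbmol/h = 1ξ₁ + 2ξ₂.
Selectivity: 2ξ₁ / (1ξ₂) = 1.67 → ξ₁ = 0.835 ξ₂.
Substitute: (1·0.835 + 2) ξ₂ = 47.32 → ξ₂ = 16.69 lbmol/h, ξ₁ = 13.94 lbmol/h.
Outlet amounts (n = n₀ + Σ ν·ξ):
  G: 75.47 − 1(13.94) − 2(16.69) = 28.15
  D: 0 + 2(13.94) = 27.87
  F: 0 + 1(16.69) = 16.69

16.7 lbmol/h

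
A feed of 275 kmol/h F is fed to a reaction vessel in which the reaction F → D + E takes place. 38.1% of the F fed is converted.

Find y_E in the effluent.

0.276

F reacted = 0.381 × 275 = 104.8 kmol/h; ν_F = −1, so ξ = 104.8/1 = 104.8 kmol/h.
Outlet amounts (n = n₀ + ν ξ):
  F: 275 − 1(104.8) = 170.2
  D: 0 + 1(104.8) = 104.8
  E: 0 + 1(104.8) = 104.8
Total out = 379.8 kmol/h; y_E = 104.8 / 379.8 = 0.2759.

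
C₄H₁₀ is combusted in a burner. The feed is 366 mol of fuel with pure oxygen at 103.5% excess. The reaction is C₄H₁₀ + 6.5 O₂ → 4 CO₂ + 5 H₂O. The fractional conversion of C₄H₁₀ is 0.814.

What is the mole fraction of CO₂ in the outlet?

Stoichiometric O₂ = 6.5 × 366 = 2379 mol; O₂ fed = 2379 × 2.035 = 4841 mol.
Fuel reacted = 0.814 × 366 → ξ = 297.9 mol.
Outlet (n = n₀ + ν ξ):
  C₄H₁₀: 366 − 1(297.9) = 68.08
  O₂: 4841 − 6.5(297.9) = 2905
  CO₂: 0 + 4(297.9) = 1192
  H₂O: 0 + 5(297.9) = 1490
Total out = 5654 mol; y_CO₂ = 1192 / 5654 = 0.2108.

0.211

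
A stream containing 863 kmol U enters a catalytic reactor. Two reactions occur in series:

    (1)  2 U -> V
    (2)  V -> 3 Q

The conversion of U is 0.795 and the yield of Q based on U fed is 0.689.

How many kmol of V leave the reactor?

Conversion of U: U consumed = 2ξ₁ = 0.795 × 863 → ξ₁ = 343 kmol.
Yield of Q: 3ξ₂ / 863 = 0.689 → ξ₂ = 198.2 kmol.
Outlet amounts (n = n₀ + Σ ν·ξ):
  U: 863 − 2(343) = 176.9
  V: 0 + 1(343) − 1(198.2) = 144.8
  Q: 0 + 3(198.2) = 594.6

145 kmol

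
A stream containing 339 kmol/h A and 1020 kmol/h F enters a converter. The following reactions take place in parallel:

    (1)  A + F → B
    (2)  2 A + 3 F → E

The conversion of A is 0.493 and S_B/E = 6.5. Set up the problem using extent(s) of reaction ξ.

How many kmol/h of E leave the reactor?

19.7 kmol/h

Conversion of A: A consumed = 0.493 × 339 = 167.1 kmol/h = 1ξ₁ + 2ξ₂.
Selectivity: 1ξ₁ / (1ξ₂) = 6.5 → ξ₁ = 6.5 ξ₂.
Substitute: (1·6.5 + 2) ξ₂ = 167.1 → ξ₂ = 19.66 kmol/h, ξ₁ = 127.8 kmol/h.
Outlet amounts (n = n₀ + Σ ν·ξ):
  A: 339 − 1(127.8) − 2(19.66) = 171.9
  F: 1020 − 1(127.8) − 3(19.66) = 833.2
  B: 0 + 1(127.8) = 127.8
  E: 0 + 1(19.66) = 19.66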